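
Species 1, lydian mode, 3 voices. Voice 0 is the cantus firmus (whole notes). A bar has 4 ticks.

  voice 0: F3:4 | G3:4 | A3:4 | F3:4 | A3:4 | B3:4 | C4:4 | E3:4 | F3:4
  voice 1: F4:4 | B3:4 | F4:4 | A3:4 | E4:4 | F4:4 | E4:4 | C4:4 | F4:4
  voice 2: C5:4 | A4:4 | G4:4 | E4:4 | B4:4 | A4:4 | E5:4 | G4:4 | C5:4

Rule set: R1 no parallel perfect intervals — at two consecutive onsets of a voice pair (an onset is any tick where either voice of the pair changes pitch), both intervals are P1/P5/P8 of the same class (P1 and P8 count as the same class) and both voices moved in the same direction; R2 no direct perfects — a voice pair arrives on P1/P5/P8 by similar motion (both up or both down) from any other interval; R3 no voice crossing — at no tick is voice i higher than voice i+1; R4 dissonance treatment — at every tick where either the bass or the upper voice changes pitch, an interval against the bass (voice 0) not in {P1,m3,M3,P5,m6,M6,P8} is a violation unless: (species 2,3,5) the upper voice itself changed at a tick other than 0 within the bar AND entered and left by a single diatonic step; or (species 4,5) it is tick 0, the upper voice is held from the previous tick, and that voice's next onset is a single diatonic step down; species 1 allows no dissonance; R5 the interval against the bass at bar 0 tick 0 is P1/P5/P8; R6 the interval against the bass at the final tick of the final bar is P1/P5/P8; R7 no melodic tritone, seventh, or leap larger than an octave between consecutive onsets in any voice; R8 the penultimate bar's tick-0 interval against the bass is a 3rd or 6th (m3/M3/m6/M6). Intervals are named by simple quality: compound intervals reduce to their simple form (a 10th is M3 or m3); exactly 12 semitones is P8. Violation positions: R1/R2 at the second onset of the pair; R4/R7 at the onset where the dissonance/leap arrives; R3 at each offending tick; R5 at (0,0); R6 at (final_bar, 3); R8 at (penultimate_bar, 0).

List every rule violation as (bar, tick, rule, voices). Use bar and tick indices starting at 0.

(1, 0, R4, (0, 2))
(1, 0, R7, (1,))
(2, 0, R4, (0, 2))
(2, 0, R7, (1,))
(3, 0, R2, (1, 2))
(3, 0, R4, (0, 2))
(4, 0, R1, (1, 2))
(4, 0, R2, (0, 1))
(4, 0, R4, (0, 2))
(5, 0, R4, (0, 1))
(5, 0, R4, (0, 2))
(7, 0, R2, (1, 2))
(8, 0, R1, (1, 2))
(8, 0, R2, (0, 1))
(8, 0, R2, (0, 2))

bar 0: v0=F3 v1=F4 v2=C5 downbeat P5
bar 1: v0=G3 v1=B3 v2=A4 downbeat M2
bar 2: v0=A3 v1=F4 v2=G4 downbeat m7
bar 3: v0=F3 v1=A3 v2=E4 downbeat M7
bar 4: v0=A3 v1=E4 v2=B4 downbeat M2
bar 5: v0=B3 v1=F4 v2=A4 downbeat m7
bar 6: v0=C4 v1=E4 v2=E5 downbeat M3
bar 7: v0=E3 v1=C4 v2=G4 downbeat m3
bar 8: v0=F3 v1=F4 v2=C5 downbeat P5
  -> R4 @ bar 1 tick 0 v(0, 2): G3/A4 M2 untreated
  -> R7 @ bar 1 tick 0 v(1,): F4->B3 leap 6st
  -> R4 @ bar 2 tick 0 v(0, 2): A3/G4 m7 untreated
  -> R7 @ bar 2 tick 0 v(1,): B3->F4 leap 6st
  -> R2 @ bar 3 tick 0 v(1, 2): F4/G4 M2 -> A3/E4 P5 similar
  -> R4 @ bar 3 tick 0 v(0, 2): F3/E4 M7 untreated
  -> R1 @ bar 4 tick 0 v(1, 2): A3/E4 P5 -> E4/B4 P5 similar
  -> R2 @ bar 4 tick 0 v(0, 1): F3/A3 M3 -> A3/E4 P5 similar
  -> R4 @ bar 4 tick 0 v(0, 2): A3/B4 M2 untreated
  -> R4 @ bar 5 tick 0 v(0, 1): B3/F4 TT untreated
  -> R4 @ bar 5 tick 0 v(0, 2): B3/A4 m7 untreated
  -> R2 @ bar 7 tick 0 v(1, 2): E4/E5 P8 -> C4/G4 P5 similar
  -> R1 @ bar 8 tick 0 v(1, 2): C4/G4 P5 -> F4/C5 P5 similar
  -> R2 @ bar 8 tick 0 v(0, 1): E3/C4 m6 -> F3/F4 P8 similar
  -> R2 @ bar 8 tick 0 v(0, 2): E3/G4 m3 -> F3/C5 P5 similar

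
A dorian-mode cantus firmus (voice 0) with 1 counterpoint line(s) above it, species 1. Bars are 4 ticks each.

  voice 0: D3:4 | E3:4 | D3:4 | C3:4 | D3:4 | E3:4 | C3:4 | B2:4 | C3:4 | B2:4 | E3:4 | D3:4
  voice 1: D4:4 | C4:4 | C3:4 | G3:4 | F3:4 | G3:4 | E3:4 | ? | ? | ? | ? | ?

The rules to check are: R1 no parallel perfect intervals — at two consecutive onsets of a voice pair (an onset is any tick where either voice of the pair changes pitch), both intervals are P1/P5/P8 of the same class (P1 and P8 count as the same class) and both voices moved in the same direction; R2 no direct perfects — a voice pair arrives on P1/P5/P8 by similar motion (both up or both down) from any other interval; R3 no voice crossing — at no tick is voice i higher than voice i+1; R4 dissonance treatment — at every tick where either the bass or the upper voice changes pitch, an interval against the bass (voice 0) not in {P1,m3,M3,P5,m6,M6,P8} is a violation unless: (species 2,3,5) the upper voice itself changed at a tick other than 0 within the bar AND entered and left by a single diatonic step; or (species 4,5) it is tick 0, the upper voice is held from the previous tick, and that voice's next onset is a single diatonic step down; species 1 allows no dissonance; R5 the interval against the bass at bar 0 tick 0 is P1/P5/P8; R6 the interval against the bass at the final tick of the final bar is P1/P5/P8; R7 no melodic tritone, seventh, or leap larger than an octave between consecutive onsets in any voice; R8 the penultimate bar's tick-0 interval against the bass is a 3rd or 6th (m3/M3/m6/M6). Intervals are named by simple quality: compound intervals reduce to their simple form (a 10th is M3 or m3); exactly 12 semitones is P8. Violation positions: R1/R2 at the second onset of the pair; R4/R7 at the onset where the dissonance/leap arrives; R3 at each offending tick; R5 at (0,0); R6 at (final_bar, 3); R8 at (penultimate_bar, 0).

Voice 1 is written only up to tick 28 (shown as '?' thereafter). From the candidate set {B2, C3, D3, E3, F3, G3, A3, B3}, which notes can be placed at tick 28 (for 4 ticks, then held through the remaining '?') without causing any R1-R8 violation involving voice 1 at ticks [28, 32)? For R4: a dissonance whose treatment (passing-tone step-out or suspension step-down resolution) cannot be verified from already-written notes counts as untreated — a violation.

B2: violates R2
C3: violates R4
D3: legal
E3: violates R4
F3: violates R4
G3: legal
A3: violates R4
B3: legal

{B3, D3, G3}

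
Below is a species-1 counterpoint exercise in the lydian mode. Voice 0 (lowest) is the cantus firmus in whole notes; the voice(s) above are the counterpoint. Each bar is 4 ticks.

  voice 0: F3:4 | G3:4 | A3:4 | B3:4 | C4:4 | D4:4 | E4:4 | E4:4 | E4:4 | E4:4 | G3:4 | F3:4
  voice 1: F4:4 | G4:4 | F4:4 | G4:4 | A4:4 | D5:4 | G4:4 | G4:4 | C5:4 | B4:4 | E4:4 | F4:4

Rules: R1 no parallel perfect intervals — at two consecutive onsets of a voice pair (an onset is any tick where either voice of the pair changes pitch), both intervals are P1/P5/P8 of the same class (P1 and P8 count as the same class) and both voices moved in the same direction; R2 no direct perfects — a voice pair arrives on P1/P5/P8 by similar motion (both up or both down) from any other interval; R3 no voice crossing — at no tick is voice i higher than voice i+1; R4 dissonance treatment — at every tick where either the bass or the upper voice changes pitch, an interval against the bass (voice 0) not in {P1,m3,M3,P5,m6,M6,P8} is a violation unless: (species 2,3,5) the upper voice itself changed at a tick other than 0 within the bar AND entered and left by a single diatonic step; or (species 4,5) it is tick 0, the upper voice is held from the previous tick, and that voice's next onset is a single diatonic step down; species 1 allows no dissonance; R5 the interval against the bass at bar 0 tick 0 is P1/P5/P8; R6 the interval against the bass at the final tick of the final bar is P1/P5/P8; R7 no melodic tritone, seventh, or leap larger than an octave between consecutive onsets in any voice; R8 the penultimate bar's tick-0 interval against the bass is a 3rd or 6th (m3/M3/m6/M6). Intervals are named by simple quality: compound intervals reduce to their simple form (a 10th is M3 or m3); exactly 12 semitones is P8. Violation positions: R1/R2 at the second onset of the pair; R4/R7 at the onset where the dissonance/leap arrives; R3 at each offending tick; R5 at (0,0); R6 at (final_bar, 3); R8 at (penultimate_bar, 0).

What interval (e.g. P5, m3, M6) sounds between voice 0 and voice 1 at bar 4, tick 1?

M6

voice 0=C4 voice 1=A4 -> M6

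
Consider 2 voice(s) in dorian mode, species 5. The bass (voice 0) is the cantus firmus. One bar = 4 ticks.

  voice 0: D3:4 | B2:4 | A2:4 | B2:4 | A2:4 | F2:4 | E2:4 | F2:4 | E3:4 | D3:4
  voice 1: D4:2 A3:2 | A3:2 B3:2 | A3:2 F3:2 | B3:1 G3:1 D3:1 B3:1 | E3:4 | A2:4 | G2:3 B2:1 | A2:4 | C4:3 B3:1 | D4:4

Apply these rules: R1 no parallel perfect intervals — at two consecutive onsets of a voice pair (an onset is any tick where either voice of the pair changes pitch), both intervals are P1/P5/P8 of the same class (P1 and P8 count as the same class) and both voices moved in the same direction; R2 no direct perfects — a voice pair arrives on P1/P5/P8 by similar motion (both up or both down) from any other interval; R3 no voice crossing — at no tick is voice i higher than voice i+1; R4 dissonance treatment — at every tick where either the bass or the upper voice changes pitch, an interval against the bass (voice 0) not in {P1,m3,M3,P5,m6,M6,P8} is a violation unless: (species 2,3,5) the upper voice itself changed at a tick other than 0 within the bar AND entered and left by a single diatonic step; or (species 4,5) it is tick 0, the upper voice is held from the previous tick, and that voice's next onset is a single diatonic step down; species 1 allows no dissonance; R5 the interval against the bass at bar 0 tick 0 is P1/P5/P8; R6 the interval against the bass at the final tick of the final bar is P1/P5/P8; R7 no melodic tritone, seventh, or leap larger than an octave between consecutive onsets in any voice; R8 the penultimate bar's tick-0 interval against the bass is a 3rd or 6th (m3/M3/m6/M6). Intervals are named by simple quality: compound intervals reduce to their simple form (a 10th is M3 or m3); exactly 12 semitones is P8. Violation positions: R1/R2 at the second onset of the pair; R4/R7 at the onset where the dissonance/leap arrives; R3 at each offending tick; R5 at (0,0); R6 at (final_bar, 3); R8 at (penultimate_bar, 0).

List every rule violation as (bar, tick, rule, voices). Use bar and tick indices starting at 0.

(1, 0, R4, (0, 1))
(2, 0, R1, (0, 1))
(3, 0, R2, (0, 1))
(3, 0, R7, (1,))
(4, 0, R2, (0, 1))
(8, 0, R7, (0,))
(8, 0, R7, (1,))

bar 0: v0=D3 v1=D4 downbeat P8
bar 1: v0=B2 v1=A3 downbeat m7
bar 2: v0=A2 v1=A3 downbeat P8
bar 3: v0=B2 v1=B3 downbeat P8
bar 4: v0=A2 v1=E3 downbeat P5
bar 5: v0=F2 v1=A2 downbeat M3
bar 6: v0=E2 v1=G2 downbeat m3
bar 7: v0=F2 v1=A2 downbeat M3
bar 8: v0=E3 v1=C4 downbeat m6
bar 9: v0=D3 v1=D4 downbeat P8
  -> R4 @ bar 1 tick 0 v(0, 1): B2/A3 m7 untreated
  -> R1 @ bar 2 tick 0 v(0, 1): B2/B3 P8 -> A2/A3 P8 similar
  -> R2 @ bar 3 tick 0 v(0, 1): A2/F3 m6 -> B2/B3 P8 similar
  -> R7 @ bar 3 tick 0 v(1,): F3->B3 leap 6st
  -> R2 @ bar 4 tick 0 v(0, 1): B2/B3 P8 -> A2/E3 P5 similar
  -> R7 @ bar 8 tick 0 v(0,): F2->E3 leap 11st
  -> R7 @ bar 8 tick 0 v(1,): A2->C4 leap 15st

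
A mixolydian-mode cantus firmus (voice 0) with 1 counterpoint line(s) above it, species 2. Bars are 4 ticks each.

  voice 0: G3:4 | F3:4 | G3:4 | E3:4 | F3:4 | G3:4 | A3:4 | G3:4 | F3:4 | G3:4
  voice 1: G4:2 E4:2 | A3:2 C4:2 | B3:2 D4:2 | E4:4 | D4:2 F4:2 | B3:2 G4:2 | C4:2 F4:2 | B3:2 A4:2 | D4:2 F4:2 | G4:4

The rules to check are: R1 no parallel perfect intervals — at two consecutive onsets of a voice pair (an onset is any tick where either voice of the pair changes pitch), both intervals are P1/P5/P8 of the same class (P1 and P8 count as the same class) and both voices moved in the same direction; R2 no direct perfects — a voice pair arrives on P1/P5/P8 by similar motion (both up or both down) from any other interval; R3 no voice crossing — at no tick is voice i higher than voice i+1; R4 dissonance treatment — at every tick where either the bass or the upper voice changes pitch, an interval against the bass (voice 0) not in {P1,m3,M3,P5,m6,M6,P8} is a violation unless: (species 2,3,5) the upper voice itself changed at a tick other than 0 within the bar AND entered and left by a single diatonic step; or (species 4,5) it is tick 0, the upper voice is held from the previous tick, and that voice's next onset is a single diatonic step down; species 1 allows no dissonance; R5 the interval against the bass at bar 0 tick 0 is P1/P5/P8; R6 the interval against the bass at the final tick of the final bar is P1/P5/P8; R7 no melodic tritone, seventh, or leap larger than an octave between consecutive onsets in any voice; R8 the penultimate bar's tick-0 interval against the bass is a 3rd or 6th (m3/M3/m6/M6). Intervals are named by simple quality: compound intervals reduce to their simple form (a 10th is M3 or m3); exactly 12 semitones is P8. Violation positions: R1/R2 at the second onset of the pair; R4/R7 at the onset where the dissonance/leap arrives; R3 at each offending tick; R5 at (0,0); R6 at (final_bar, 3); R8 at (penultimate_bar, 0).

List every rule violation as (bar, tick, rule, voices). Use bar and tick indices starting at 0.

(5, 0, R7, (1,))
(7, 0, R7, (1,))
(7, 2, R4, (0, 1))
(7, 2, R7, (1,))
(9, 0, R1, (0, 1))

bar 0: v0=G3 v1=G4 downbeat P8
bar 1: v0=F3 v1=A3 downbeat M3
bar 2: v0=G3 v1=B3 downbeat M3
bar 3: v0=E3 v1=E4 downbeat P8
bar 4: v0=F3 v1=D4 downbeat M6
bar 5: v0=G3 v1=B3 downbeat M3
bar 6: v0=A3 v1=C4 downbeat m3
bar 7: v0=G3 v1=B3 downbeat M3
bar 8: v0=F3 v1=D4 downbeat M6
bar 9: v0=G3 v1=G4 downbeat P8
  -> R7 @ bar 5 tick 0 v(1,): F4->B3 leap 6st
  -> R7 @ bar 7 tick 0 v(1,): F4->B3 leap 6st
  -> R4 @ bar 7 tick 2 v(0, 1): G3/A4 M2 untreated
  -> R7 @ bar 7 tick 2 v(1,): B3->A4 leap 10st
  -> R1 @ bar 9 tick 0 v(0, 1): F3/F4 P8 -> G3/G4 P8 similar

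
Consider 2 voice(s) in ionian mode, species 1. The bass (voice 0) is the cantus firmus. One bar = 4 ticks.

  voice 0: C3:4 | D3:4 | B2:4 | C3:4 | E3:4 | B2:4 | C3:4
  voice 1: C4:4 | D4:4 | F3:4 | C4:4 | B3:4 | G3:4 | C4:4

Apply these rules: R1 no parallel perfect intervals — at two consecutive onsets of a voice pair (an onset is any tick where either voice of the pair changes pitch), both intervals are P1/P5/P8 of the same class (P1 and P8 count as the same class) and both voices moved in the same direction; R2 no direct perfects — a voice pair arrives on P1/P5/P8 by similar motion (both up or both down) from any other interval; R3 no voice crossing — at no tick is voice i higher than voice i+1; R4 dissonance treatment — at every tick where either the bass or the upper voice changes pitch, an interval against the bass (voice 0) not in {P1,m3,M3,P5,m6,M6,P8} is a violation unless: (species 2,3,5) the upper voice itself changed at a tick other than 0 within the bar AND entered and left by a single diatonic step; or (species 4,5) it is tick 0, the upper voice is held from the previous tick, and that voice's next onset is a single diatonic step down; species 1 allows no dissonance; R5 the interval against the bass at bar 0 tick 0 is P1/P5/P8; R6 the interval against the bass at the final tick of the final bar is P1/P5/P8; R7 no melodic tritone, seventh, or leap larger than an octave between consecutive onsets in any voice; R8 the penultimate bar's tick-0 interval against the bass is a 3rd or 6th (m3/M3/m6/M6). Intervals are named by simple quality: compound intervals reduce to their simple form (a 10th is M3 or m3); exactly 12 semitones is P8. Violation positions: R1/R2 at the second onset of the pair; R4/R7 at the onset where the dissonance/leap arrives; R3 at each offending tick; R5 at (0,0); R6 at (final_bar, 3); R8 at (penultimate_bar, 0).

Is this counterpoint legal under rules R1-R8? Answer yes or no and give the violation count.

No (4 violations)

bar 0: v0=C3 v1=C4 (P8)
bar 1: v0=D3 v1=D4 (P8)
bar 2: v0=B2 v1=F3 (TT)
bar 3: v0=C3 v1=C4 (P8)
bar 4: v0=E3 v1=B3 (P5)
bar 5: v0=B2 v1=G3 (m6)
bar 6: v0=C3 v1=C4 (P8)
  R1 @ bar1.0: C3/C4 P8 -> D3/D4 P8 similar
  R4 @ bar2.0: B2/F3 TT untreated
  R2 @ bar3.0: B2/F3 TT -> C3/C4 P8 similar
  R2 @ bar6.0: B2/G3 m6 -> C3/C4 P8 similar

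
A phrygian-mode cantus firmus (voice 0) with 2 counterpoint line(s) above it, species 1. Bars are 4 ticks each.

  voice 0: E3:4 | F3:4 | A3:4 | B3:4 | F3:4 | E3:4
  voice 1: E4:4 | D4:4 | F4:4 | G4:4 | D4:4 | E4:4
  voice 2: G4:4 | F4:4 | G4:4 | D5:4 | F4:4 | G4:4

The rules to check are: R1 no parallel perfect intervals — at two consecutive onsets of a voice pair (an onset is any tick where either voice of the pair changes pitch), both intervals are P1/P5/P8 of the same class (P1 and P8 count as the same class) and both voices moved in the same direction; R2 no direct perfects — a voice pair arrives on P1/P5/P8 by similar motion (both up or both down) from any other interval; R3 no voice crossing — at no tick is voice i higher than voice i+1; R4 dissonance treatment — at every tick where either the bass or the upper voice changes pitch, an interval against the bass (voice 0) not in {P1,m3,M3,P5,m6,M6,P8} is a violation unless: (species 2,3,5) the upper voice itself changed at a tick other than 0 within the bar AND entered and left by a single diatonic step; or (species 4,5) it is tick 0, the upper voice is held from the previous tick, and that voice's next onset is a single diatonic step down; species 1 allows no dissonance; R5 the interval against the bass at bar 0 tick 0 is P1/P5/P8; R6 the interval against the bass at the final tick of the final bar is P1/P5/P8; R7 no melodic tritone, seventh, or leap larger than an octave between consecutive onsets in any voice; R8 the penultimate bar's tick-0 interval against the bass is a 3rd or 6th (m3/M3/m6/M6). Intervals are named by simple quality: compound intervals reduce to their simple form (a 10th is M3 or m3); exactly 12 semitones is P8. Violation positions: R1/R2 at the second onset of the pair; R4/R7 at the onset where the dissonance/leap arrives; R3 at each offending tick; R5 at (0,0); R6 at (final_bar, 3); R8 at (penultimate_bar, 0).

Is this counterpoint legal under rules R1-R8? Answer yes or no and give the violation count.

bar 0: v0=E3 v1=E4 v2=G4 (m3)
bar 1: v0=F3 v1=D4 v2=F4 (P8)
bar 2: v0=A3 v1=F4 v2=G4 (m7)
bar 3: v0=B3 v1=G4 v2=D5 (m3)
bar 4: v0=F3 v1=D4 v2=F4 (P8)
bar 5: v0=E3 v1=E4 v2=G4 (m3)
  R5 @ bar0.0: opens on m3
  R4 @ bar2.0: A3/G4 m7 untreated
  R2 @ bar3.0: F4/G4 M2 -> G4/D5 P5 similar
  R2 @ bar4.0: B3/D5 m3 -> F3/F4 P8 similar
  R7 @ bar4.0: B3->F3 leap 6st
  R8 @ bar4.0: penult P8 not 3rd/6th
  R6 @ bar5.3: closes on m3

No (7 violations)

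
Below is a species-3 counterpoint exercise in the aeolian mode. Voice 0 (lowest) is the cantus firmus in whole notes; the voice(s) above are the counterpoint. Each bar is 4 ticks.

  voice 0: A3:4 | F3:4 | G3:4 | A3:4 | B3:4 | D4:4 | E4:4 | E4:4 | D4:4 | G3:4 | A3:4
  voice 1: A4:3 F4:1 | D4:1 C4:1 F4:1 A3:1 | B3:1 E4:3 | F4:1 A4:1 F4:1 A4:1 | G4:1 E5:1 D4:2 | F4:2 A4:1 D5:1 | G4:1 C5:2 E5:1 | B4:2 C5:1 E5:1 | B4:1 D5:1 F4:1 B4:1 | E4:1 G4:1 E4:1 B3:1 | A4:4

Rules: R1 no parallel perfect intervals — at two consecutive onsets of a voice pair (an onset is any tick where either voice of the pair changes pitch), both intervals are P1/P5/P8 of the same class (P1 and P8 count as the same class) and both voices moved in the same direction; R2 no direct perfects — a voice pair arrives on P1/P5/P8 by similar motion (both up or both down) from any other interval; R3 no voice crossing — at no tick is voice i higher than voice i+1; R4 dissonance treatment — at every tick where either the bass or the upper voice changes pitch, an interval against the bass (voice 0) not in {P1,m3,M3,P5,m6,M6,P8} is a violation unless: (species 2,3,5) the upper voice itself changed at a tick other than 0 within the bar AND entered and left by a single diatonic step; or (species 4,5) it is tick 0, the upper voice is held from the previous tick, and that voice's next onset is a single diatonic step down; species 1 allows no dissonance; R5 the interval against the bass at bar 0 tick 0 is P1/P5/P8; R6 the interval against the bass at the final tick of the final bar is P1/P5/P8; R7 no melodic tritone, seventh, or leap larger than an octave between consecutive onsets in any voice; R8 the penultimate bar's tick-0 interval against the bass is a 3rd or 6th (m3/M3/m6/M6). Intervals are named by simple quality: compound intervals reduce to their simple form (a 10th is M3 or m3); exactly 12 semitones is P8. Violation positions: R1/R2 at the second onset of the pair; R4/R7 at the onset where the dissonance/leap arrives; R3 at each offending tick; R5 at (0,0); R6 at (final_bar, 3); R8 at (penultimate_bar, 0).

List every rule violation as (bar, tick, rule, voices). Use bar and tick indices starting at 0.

(4, 1, R4, (0, 1))
(4, 2, R7, (1,))
(8, 3, R7, (1,))
(10, 0, R2, (0, 1))
(10, 0, R7, (1,))

bar 0: v0=A3 v1=A4 downbeat P8
bar 1: v0=F3 v1=D4 downbeat M6
bar 2: v0=G3 v1=B3 downbeat M3
bar 3: v0=A3 v1=F4 downbeat m6
bar 4: v0=B3 v1=G4 downbeat m6
bar 5: v0=D4 v1=F4 downbeat m3
bar 6: v0=E4 v1=G4 downbeat m3
bar 7: v0=E4 v1=B4 downbeat P5
bar 8: v0=D4 v1=B4 downbeat M6
bar 9: v0=G3 v1=E4 downbeat M6
bar 10: v0=A3 v1=A4 downbeat P8
  -> R4 @ bar 4 tick 1 v(0, 1): B3/E5 P4 untreated
  -> R7 @ bar 4 tick 2 v(1,): E5->D4 leap 14st
  -> R7 @ bar 8 tick 3 v(1,): F4->B4 leap 6st
  -> R2 @ bar 10 tick 0 v(0, 1): G3/B3 M3 -> A3/A4 P8 similar
  -> R7 @ bar 10 tick 0 v(1,): B3->A4 leap 10st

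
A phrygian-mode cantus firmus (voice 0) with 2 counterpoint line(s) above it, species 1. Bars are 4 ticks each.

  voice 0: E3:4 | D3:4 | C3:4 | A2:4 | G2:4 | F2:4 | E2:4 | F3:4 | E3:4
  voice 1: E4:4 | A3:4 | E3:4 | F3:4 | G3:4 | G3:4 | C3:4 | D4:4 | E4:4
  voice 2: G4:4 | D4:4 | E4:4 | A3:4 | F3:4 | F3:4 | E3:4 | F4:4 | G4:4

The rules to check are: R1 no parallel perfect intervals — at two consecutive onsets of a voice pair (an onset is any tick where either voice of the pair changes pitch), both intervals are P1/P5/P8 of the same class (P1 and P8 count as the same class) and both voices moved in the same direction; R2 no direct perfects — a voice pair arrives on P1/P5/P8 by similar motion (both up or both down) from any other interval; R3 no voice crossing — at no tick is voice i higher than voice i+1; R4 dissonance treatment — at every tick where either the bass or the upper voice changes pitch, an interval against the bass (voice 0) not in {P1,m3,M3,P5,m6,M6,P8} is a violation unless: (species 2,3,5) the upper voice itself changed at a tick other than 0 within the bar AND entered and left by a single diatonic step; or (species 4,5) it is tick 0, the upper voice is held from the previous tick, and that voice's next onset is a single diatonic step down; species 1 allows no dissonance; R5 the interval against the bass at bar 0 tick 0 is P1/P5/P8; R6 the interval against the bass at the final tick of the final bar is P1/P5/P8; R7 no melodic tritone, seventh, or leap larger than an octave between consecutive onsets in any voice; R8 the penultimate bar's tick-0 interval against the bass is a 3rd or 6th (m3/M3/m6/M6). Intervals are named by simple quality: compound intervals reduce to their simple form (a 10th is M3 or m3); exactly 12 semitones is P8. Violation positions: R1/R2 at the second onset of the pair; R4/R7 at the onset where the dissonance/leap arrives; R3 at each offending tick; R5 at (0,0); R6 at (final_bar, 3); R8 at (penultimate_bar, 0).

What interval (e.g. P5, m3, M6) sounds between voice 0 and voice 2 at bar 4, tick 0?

m7

voice 0=G2 voice 2=F3 -> m7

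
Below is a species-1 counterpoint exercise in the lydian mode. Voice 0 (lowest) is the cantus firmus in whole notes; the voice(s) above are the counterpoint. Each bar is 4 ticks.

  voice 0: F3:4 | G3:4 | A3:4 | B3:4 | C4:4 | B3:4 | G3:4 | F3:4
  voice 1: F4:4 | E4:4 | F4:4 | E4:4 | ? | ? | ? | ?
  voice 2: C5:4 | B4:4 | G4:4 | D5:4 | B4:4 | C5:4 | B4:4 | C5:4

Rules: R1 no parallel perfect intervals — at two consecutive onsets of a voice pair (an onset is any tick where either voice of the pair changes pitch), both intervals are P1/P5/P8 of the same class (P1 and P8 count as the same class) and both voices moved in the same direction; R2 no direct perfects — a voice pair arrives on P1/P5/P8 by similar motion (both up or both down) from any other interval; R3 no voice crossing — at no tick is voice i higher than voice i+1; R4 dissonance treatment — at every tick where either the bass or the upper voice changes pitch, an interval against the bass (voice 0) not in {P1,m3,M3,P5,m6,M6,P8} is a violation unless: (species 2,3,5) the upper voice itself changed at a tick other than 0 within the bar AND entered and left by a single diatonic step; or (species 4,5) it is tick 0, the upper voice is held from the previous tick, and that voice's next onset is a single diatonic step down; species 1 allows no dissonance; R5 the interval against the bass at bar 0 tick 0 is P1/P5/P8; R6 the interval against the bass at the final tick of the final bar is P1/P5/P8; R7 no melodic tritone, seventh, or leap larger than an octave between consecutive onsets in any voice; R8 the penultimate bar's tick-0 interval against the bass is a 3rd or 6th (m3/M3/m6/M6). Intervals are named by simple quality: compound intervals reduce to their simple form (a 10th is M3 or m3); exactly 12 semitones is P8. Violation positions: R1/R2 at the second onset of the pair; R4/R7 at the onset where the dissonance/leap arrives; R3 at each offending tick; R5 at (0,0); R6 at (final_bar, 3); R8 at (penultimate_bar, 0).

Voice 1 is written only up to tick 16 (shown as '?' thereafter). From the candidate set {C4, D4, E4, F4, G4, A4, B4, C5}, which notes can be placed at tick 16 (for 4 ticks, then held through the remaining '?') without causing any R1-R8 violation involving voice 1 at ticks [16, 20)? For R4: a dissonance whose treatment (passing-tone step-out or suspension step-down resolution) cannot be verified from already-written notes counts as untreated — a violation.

C4: legal
D4: violates R4
E4: legal
F4: violates R4
G4: violates R2
A4: legal
B4: violates R4
C5: violates R2,R3

{A4, C4, E4}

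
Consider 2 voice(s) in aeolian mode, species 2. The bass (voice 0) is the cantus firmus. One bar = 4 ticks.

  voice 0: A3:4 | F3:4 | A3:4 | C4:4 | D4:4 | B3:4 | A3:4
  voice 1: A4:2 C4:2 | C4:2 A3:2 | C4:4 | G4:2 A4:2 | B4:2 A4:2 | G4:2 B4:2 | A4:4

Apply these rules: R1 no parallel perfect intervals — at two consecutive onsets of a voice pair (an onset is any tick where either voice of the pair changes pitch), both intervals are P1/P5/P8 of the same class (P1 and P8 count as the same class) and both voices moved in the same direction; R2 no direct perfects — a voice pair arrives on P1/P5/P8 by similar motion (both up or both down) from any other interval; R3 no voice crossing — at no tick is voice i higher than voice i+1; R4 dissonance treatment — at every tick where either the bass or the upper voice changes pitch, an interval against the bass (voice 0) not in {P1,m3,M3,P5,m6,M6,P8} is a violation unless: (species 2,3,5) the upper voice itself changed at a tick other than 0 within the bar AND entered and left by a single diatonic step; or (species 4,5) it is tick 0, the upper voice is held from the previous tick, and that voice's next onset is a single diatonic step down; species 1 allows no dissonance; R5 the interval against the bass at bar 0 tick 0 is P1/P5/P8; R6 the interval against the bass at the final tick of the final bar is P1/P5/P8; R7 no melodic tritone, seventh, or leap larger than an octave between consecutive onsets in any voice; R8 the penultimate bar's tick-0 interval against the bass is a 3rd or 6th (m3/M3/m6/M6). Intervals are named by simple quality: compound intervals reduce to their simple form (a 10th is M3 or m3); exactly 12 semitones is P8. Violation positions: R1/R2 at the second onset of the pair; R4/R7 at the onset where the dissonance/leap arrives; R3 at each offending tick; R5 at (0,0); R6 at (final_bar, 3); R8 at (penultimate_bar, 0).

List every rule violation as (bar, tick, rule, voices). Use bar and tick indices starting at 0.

bar 0: v0=A3 v1=A4 downbeat P8
bar 1: v0=F3 v1=C4 downbeat P5
bar 2: v0=A3 v1=C4 downbeat m3
bar 3: v0=C4 v1=G4 downbeat P5
bar 4: v0=D4 v1=B4 downbeat M6
bar 5: v0=B3 v1=G4 downbeat m6
bar 6: v0=A3 v1=A4 downbeat P8
  -> R2 @ bar 3 tick 0 v(0, 1): A3/C4 m3 -> C4/G4 P5 similar
  -> R1 @ bar 6 tick 0 v(0, 1): B3/B4 P8 -> A3/A4 P8 similar

(3, 0, R2, (0, 1))
(6, 0, R1, (0, 1))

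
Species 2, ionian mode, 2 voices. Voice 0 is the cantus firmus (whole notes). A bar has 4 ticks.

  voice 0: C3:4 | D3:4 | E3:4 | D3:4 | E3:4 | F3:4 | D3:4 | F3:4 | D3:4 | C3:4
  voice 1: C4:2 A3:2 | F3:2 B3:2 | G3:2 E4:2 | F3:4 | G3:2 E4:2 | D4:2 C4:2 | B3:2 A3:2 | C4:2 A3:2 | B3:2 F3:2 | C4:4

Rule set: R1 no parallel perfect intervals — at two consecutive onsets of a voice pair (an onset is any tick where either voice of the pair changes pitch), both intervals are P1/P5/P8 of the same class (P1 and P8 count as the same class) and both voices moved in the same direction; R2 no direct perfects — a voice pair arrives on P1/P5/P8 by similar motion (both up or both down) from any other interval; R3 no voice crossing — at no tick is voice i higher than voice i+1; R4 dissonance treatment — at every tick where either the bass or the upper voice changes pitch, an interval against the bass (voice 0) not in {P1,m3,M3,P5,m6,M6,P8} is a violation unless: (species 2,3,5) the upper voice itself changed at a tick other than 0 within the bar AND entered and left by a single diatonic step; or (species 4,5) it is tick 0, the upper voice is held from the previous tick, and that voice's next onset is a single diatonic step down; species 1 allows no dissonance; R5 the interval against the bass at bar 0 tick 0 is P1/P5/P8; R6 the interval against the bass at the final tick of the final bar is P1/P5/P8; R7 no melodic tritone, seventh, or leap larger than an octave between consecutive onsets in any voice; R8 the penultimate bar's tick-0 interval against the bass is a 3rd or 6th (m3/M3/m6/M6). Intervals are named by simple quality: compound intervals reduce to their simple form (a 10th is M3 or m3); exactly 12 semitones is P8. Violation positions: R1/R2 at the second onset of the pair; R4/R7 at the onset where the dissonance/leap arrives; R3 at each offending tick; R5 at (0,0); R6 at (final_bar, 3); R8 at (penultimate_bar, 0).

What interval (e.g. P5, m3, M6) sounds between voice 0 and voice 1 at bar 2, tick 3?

voice 0=E3 voice 1=E4 -> P8

P8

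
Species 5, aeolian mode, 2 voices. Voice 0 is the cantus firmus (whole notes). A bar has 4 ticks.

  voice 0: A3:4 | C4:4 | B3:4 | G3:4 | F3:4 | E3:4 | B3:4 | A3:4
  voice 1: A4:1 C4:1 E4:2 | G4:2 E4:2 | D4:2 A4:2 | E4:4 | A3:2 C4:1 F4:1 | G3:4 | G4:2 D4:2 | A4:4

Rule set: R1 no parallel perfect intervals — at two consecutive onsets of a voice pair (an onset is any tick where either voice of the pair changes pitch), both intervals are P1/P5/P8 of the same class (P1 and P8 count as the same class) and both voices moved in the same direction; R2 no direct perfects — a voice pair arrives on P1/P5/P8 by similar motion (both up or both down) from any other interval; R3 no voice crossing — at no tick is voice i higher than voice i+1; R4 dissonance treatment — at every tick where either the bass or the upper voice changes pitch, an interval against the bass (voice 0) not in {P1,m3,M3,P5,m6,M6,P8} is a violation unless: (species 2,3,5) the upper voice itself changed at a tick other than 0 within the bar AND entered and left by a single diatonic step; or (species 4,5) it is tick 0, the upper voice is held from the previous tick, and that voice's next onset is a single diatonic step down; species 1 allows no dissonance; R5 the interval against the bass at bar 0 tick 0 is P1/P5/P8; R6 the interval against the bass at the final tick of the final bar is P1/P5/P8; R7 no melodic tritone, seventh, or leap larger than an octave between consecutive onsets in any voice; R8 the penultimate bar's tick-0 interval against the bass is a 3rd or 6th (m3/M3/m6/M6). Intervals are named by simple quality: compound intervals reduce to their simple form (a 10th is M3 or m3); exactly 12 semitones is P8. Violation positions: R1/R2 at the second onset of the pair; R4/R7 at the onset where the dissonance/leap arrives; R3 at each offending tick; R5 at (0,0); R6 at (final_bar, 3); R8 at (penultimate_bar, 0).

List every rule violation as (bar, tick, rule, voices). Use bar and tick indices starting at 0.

(1, 0, R1, (0, 1))
(2, 2, R4, (0, 1))
(5, 0, R7, (1,))

bar 0: v0=A3 v1=A4 downbeat P8
bar 1: v0=C4 v1=G4 downbeat P5
bar 2: v0=B3 v1=D4 downbeat m3
bar 3: v0=G3 v1=E4 downbeat M6
bar 4: v0=F3 v1=A3 downbeat M3
bar 5: v0=E3 v1=G3 downbeat m3
bar 6: v0=B3 v1=G4 downbeat m6
bar 7: v0=A3 v1=A4 downbeat P8
  -> R1 @ bar 1 tick 0 v(0, 1): A3/E4 P5 -> C4/G4 P5 similar
  -> R4 @ bar 2 tick 2 v(0, 1): B3/A4 m7 untreated
  -> R7 @ bar 5 tick 0 v(1,): F4->G3 leap 10st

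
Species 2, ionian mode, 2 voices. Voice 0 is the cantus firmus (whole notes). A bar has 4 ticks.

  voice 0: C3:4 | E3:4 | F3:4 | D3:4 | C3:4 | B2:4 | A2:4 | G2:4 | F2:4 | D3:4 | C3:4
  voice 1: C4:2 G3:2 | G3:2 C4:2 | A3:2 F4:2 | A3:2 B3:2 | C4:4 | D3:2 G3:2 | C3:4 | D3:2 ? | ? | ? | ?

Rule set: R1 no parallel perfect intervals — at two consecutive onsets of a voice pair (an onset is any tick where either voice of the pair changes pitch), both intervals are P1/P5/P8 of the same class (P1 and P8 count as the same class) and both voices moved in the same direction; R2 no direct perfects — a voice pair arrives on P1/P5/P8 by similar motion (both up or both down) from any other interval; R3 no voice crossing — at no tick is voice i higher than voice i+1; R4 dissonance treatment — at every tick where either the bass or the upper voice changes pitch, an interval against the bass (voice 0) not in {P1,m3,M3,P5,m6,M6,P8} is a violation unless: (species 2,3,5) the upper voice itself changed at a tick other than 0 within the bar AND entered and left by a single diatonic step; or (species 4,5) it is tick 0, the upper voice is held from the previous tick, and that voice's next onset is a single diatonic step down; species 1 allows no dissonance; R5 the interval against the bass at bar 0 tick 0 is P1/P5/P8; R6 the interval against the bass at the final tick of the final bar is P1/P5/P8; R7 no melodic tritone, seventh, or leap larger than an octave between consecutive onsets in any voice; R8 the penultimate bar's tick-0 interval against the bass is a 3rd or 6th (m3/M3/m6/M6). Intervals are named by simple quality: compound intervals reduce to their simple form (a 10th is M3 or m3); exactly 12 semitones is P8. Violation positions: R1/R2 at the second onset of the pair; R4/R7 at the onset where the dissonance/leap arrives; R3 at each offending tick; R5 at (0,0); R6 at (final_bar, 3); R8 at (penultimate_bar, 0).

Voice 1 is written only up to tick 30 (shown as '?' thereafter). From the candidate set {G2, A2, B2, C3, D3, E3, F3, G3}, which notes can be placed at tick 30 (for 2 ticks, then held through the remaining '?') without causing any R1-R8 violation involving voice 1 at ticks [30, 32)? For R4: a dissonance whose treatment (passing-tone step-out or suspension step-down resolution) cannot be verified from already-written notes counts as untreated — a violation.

G2: legal
A2: violates R4
B2: legal
C3: violates R4
D3: legal
E3: legal
F3: violates R4
G3: legal

{B2, D3, E3, G2, G3}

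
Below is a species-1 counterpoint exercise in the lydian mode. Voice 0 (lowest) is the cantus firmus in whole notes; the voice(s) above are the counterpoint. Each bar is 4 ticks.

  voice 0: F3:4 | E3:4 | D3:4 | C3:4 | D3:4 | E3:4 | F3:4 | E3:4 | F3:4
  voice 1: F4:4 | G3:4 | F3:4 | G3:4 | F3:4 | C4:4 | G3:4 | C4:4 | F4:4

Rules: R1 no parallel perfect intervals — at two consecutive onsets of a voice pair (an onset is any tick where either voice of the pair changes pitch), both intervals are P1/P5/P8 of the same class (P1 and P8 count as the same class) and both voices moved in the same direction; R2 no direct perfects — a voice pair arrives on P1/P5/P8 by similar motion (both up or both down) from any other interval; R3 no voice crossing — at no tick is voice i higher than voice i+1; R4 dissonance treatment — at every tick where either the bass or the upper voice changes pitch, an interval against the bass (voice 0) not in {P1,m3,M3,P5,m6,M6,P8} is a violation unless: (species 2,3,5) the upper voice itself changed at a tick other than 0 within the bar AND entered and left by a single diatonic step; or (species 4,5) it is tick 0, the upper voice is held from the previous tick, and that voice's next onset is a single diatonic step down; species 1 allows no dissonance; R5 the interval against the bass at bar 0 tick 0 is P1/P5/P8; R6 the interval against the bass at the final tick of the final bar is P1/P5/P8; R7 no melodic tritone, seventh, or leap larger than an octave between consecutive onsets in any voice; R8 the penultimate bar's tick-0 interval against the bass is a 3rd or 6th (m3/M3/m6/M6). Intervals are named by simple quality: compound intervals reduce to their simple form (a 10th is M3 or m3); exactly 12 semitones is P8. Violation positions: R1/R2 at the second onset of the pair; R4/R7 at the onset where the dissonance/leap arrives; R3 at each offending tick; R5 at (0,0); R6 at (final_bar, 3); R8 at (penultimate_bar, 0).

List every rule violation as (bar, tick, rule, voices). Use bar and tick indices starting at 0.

(1, 0, R7, (1,))
(6, 0, R4, (0, 1))
(8, 0, R2, (0, 1))

bar 0: v0=F3 v1=F4 downbeat P8
bar 1: v0=E3 v1=G3 downbeat m3
bar 2: v0=D3 v1=F3 downbeat m3
bar 3: v0=C3 v1=G3 downbeat P5
bar 4: v0=D3 v1=F3 downbeat m3
bar 5: v0=E3 v1=C4 downbeat m6
bar 6: v0=F3 v1=G3 downbeat M2
bar 7: v0=E3 v1=C4 downbeat m6
bar 8: v0=F3 v1=F4 downbeat P8
  -> R7 @ bar 1 tick 0 v(1,): F4->G3 leap 10st
  -> R4 @ bar 6 tick 0 v(0, 1): F3/G3 M2 untreated
  -> R2 @ bar 8 tick 0 v(0, 1): E3/C4 m6 -> F3/F4 P8 similar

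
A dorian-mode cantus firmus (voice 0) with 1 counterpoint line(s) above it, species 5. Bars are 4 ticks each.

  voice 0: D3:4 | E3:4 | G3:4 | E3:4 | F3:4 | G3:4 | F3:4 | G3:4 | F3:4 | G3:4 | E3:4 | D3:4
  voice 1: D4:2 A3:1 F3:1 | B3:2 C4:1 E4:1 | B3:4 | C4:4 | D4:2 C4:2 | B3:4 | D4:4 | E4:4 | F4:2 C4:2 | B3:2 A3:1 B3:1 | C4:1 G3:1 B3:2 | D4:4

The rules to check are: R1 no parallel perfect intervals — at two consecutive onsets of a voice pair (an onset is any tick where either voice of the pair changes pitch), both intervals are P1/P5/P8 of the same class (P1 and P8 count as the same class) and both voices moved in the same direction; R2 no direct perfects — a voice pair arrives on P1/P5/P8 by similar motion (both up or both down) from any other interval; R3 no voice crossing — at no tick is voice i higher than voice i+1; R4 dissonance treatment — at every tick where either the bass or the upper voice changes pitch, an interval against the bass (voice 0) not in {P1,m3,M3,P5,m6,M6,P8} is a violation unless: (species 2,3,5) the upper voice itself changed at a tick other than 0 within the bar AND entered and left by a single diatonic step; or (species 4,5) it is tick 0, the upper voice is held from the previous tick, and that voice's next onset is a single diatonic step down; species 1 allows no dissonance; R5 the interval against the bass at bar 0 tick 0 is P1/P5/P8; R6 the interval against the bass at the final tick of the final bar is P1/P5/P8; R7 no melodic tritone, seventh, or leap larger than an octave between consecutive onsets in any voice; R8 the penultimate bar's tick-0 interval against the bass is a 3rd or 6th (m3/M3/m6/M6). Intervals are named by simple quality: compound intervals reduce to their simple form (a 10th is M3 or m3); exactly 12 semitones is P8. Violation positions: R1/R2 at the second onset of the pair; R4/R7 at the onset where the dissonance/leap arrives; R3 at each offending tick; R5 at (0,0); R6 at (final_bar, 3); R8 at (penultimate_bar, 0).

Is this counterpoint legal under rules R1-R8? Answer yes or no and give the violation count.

bar 0: v0=D3 v1=D4 (P8)
bar 1: v0=E3 v1=B3 (P5)
bar 2: v0=G3 v1=B3 (M3)
bar 3: v0=E3 v1=C4 (m6)
bar 4: v0=F3 v1=D4 (M6)
bar 5: v0=G3 v1=B3 (M3)
bar 6: v0=F3 v1=D4 (M6)
bar 7: v0=G3 v1=E4 (M6)
bar 8: v0=F3 v1=F4 (P8)
bar 9: v0=G3 v1=B3 (M3)
bar 10: v0=E3 v1=C4 (m6)
bar 11: v0=D3 v1=D4 (P8)
  R2 @ bar1.0: D3/F3 m3 -> E3/B3 P5 similar
  R7 @ bar1.0: F3->B3 leap 6st

No (2 violations)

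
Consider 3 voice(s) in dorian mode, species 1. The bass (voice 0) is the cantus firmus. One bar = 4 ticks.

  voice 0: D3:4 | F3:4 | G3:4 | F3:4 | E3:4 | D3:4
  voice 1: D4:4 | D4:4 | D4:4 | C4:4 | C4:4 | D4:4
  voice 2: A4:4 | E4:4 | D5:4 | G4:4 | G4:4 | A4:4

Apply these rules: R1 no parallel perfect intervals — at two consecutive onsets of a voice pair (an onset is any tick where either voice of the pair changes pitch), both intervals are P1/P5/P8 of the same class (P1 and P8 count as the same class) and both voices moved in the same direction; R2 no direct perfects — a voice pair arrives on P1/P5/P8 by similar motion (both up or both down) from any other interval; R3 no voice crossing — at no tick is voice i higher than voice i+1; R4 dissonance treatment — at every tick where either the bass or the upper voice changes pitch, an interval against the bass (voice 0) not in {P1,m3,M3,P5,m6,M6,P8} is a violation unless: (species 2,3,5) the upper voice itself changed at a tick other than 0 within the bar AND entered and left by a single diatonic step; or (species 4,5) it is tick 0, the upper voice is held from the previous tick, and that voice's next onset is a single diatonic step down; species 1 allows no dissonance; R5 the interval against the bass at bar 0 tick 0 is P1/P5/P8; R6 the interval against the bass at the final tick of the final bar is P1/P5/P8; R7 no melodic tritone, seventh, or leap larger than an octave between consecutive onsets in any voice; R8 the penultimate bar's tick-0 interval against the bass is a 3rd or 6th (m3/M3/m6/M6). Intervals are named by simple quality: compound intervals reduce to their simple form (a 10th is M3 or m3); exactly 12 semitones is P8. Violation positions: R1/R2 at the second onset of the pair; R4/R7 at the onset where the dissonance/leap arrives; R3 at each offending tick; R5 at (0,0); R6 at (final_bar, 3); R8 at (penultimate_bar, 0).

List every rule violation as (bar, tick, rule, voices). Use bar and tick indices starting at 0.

(1, 0, R4, (0, 2))
(2, 0, R2, (0, 2))
(2, 0, R7, (2,))
(3, 0, R1, (0, 1))
(3, 0, R2, (1, 2))
(3, 0, R4, (0, 2))
(5, 0, R1, (1, 2))

bar 0: v0=D3 v1=D4 v2=A4 downbeat P5
bar 1: v0=F3 v1=D4 v2=E4 downbeat M7
bar 2: v0=G3 v1=D4 v2=D5 downbeat P5
bar 3: v0=F3 v1=C4 v2=G4 downbeat M2
bar 4: v0=E3 v1=C4 v2=G4 downbeat m3
bar 5: v0=D3 v1=D4 v2=A4 downbeat P5
  -> R4 @ bar 1 tick 0 v(0, 2): F3/E4 M7 untreated
  -> R2 @ bar 2 tick 0 v(0, 2): F3/E4 M7 -> G3/D5 P5 similar
  -> R7 @ bar 2 tick 0 v(2,): E4->D5 leap 10st
  -> R1 @ bar 3 tick 0 v(0, 1): G3/D4 P5 -> F3/C4 P5 similar
  -> R2 @ bar 3 tick 0 v(1, 2): D4/D5 P8 -> C4/G4 P5 similar
  -> R4 @ bar 3 tick 0 v(0, 2): F3/G4 M2 untreated
  -> R1 @ bar 5 tick 0 v(1, 2): C4/G4 P5 -> D4/A4 P5 similar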